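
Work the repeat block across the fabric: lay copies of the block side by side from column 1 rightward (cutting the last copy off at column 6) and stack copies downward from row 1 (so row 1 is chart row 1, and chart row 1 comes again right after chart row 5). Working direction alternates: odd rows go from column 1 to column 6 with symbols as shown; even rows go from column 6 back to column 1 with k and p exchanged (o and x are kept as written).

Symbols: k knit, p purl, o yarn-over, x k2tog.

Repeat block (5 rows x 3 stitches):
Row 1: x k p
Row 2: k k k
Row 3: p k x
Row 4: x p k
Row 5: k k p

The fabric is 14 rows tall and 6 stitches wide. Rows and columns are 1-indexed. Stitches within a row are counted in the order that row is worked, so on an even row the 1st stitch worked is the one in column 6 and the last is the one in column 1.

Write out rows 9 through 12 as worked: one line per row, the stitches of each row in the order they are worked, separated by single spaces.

Rows as worked:
x p k x p k
k p p k p p
x k p x k p
p p p p p p

Derivation:
Row 9: chart row 4, RS - tile across columns 1-6 and work as-is.
Row 10: chart row 5, WS - tiled (columns 1-6): k k p k k p; work from column 6 back to 1 with k<->p swapped.
Row 11: chart row 1, RS - tile across columns 1-6 and work as-is.
Row 12: chart row 2, WS - tiled (columns 1-6): k k k k k k; work from column 6 back to 1 with k<->p swapped.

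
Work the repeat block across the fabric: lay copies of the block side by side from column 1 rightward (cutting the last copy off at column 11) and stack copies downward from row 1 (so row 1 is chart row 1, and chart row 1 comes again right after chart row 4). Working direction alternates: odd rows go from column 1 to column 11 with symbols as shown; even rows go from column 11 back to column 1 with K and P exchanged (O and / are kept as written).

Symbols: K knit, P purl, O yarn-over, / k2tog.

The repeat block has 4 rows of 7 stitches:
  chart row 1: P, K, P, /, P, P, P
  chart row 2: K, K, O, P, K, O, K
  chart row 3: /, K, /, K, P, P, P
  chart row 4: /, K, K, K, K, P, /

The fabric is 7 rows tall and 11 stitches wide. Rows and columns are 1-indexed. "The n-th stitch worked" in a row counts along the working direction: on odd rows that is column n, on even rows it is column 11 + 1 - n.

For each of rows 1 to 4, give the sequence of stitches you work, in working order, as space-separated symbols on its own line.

== ROWS AS WORKED ==
P K P / P P P P K P /
K O P P P O P K O P P
/ K / K P P P / K / K
P P P / / K P P P P /

Derivation:
Row 1: chart row 1, RS - tile across columns 1-11 and work as-is.
Row 2: chart row 2, WS - tiled (columns 1-11): K K O P K O K K K O P; work from column 11 back to 1 with K<->P swapped.
Row 3: chart row 3, RS - tile across columns 1-11 and work as-is.
Row 4: chart row 4, WS - tiled (columns 1-11): / K K K K P / / K K K; work from column 11 back to 1 with K<->P swapped.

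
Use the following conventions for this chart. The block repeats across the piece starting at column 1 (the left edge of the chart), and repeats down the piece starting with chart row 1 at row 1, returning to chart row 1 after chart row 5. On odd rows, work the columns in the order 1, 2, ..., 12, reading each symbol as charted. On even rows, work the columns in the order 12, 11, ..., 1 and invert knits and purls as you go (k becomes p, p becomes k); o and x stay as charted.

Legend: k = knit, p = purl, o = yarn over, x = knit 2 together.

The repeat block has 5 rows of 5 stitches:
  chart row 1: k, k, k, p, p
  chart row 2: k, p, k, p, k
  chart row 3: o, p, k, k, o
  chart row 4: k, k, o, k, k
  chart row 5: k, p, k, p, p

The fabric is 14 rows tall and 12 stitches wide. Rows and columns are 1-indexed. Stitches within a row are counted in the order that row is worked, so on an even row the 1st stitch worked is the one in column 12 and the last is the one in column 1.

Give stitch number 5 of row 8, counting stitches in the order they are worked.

== STITCH ==
p

Derivation:
Row 8 uses chart row ((8-1) mod 5)+1 = 3. Row 8 is even, so WS.
Chart row 3 tiled across columns 1-12: o p k k o o p k k o o p
WS: work from column 12 back to column 1 (reverse the tiled row), swapping k<->p (o and x unchanged).
Row 8 as worked: k o o p p k o o p p k o
Counting 5 along the worked row gives p.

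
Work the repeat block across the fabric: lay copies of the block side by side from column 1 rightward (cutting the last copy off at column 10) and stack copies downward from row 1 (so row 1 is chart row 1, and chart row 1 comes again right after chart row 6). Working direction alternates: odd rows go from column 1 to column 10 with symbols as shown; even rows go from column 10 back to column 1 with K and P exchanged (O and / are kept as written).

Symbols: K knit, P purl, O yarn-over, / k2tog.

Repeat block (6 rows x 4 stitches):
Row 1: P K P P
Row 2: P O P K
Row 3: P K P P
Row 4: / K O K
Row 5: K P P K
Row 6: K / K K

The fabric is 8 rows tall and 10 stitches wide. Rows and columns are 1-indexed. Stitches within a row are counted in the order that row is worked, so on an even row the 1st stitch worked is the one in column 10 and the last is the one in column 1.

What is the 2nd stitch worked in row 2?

== STITCH ==
K

Derivation:
Row 2 uses chart row ((2-1) mod 6)+1 = 2. Row 2 is even, so WS.
Chart row 2 tiled across columns 1-10: P O P K P O P K P O
Wrong side: read the tiled row from column 10 down to 1 and exchange K with P (leave O, /).
Row 2 as worked: O K P K O K P K O K
Counting 2 along the worked row gives K.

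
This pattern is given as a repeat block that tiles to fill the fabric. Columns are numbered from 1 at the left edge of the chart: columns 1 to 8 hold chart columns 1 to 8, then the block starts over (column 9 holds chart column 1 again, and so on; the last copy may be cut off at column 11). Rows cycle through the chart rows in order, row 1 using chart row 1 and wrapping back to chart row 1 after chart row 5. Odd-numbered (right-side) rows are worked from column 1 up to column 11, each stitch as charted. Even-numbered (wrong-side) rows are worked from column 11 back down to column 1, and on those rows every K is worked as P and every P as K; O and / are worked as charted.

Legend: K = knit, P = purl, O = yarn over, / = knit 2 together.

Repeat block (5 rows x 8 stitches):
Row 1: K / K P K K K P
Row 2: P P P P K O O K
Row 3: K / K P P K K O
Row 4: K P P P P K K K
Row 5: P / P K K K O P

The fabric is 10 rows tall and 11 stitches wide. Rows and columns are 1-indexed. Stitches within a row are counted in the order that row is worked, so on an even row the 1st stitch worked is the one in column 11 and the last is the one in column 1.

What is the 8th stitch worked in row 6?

For row 6: chart row = ((6-1) mod 5) + 1 = 1; this is a WS (even) row.
Chart row 1 tiled across columns 1-11: K / K P K K K P K / K
WS row: flip the tiled sequence (start at column 11) and apply K<->P; O and / stay.
Row 6 as worked: P / P K P P P K P / P
Counting 8 along the worked row gives K.

Result:
K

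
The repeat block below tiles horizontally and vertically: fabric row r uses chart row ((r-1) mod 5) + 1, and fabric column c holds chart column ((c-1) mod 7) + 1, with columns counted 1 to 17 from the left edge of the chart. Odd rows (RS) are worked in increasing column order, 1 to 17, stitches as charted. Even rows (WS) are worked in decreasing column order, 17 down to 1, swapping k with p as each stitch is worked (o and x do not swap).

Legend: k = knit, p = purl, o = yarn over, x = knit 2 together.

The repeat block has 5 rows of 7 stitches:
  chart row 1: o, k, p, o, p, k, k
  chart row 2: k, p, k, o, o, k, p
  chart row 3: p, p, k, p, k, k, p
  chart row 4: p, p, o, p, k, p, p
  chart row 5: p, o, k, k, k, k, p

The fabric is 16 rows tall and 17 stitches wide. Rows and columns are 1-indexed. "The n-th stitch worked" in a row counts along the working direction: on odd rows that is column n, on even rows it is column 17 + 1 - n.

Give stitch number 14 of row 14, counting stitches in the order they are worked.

Result:
k

Derivation:
For row 14: chart row = ((14-1) mod 5) + 1 = 4; this is a WS (even) row.
Chart row 4 tiled across columns 1-17: p p o p k p p p p o p k p p p p o
Wrong side: read the tiled row from column 17 down to 1 and exchange k with p (leave o, x).
Row 14 as worked: o k k k k p k o k k k k p k o k k
Stitch 14 in working order -> k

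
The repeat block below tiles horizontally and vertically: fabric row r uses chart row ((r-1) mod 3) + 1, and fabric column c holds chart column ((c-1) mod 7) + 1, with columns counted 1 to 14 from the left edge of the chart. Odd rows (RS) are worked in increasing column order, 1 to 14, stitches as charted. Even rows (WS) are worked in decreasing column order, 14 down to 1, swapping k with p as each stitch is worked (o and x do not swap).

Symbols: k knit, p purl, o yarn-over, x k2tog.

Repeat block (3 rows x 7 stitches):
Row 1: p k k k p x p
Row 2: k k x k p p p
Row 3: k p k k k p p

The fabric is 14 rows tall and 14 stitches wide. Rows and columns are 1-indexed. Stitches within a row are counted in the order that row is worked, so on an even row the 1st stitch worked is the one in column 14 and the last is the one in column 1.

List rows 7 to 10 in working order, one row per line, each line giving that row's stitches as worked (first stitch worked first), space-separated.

Rows as worked:
p k k k p x p p k k k p x p
k k k p x p p k k k p x p p
k p k k k p p k p k k k p p
k x k p p p k k x k p p p k

Derivation:
Row 7: chart row 1, RS - tile across columns 1-14 and work as-is.
Row 8: chart row 2, WS - tiled (columns 1-14): k k x k p p p k k x k p p p; work from column 14 back to 1 with k<->p swapped.
Row 9: chart row 3, RS - tile across columns 1-14 and work as-is.
Row 10: chart row 1, WS - tiled (columns 1-14): p k k k p x p p k k k p x p; work from column 14 back to 1 with k<->p swapped.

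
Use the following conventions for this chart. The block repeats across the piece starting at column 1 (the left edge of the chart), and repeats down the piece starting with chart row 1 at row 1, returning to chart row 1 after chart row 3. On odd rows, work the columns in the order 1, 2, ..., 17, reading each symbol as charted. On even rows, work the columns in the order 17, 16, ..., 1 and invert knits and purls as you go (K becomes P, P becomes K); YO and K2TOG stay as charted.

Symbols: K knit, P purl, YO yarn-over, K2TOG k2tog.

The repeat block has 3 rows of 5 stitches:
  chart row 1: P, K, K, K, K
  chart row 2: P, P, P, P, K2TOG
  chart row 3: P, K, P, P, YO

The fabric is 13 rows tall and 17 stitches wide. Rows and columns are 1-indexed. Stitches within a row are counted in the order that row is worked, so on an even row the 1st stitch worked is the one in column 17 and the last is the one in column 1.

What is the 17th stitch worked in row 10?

Row 10: (10-1) mod 3 = 0, so use chart row 1. Even row -> WS.
Chart row 1 tiled across columns 1-17: P K K K K P K K K K P K K K K P K
WS row: flip the tiled sequence (start at column 17) and apply K<->P; YO and K2TOG stay.
Row 10 as worked: P K P P P P K P P P P K P P P P K
Counting 17 along the worked row gives K.

Result:
K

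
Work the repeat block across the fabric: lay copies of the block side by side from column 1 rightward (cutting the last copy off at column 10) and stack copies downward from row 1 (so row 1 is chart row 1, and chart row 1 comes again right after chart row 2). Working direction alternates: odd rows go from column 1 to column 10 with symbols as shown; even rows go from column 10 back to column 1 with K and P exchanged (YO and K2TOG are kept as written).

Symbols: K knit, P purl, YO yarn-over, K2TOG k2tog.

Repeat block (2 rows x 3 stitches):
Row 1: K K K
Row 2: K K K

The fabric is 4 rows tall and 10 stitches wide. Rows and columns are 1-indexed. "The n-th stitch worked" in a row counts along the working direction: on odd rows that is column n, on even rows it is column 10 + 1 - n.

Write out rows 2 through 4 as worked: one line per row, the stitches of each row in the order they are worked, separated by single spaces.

Row 2: chart row 2, WS - tiled (columns 1-10): K K K K K K K K K K; work from column 10 back to 1 with K<->P swapped.
Row 3: chart row 1, RS - tile across columns 1-10 and work as-is.
Row 4: chart row 2, WS - tiled (columns 1-10): K K K K K K K K K K; work from column 10 back to 1 with K<->P swapped.

Rows as worked:
P P P P P P P P P P
K K K K K K K K K K
P P P P P P P P P P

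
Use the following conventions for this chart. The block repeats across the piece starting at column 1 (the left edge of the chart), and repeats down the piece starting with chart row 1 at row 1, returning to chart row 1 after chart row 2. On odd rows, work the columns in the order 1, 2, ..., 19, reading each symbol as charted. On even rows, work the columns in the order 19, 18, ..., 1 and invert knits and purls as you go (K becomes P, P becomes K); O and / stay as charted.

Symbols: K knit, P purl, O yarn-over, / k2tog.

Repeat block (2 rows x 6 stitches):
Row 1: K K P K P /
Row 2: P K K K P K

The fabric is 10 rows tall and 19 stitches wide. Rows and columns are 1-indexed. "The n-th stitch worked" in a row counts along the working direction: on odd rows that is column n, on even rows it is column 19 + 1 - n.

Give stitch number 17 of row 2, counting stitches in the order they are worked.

Row 2 uses chart row ((2-1) mod 2)+1 = 2. Row 2 is even, so WS.
Chart row 2 tiled across columns 1-19: P K K K P K P K K K P K P K K K P K P
Wrong side: read the tiled row from column 19 down to 1 and exchange K with P (leave O, /).
Row 2 as worked: K P K P P P K P K P P P K P K P P P K
Stitch 17 in working order -> P

Result:
P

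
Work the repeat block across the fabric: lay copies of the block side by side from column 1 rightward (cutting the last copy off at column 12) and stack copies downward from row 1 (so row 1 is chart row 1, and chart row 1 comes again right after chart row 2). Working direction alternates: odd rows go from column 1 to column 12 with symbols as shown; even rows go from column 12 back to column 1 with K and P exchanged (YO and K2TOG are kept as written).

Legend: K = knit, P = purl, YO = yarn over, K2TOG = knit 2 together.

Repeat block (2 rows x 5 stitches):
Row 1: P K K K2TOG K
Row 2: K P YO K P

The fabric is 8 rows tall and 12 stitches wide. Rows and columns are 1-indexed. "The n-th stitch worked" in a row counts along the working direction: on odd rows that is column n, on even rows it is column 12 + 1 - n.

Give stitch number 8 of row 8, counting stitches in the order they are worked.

== STITCH ==
K

Derivation:
Row 8: (8-1) mod 2 = 1, so use chart row 2. Even row -> WS.
Chart row 2 tiled across columns 1-12: K P YO K P K P YO K P K P
WS: work from column 12 back to column 1 (reverse the tiled row), swapping K<->P (YO and K2TOG unchanged).
Row 8 as worked: K P K P YO K P K P YO K P
Stitch 8 in working order -> K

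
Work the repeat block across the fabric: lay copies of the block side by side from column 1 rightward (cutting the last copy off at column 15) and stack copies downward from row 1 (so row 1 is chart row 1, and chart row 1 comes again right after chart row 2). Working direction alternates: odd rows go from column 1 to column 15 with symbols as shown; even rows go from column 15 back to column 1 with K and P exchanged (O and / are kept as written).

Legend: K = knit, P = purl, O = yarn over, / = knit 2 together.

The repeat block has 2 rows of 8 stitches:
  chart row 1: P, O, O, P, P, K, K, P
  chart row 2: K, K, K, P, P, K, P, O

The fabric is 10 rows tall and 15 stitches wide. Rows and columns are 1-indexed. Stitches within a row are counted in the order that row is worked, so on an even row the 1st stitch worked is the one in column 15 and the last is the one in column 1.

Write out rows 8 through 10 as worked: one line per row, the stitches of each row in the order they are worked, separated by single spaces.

Rows as worked:
K P K K P P P O K P K K P P P
P O O P P K K P P O O P P K K
K P K K P P P O K P K K P P P

Derivation:
Row 8: chart row 2, WS - tiled (columns 1-15): K K K P P K P O K K K P P K P; work from column 15 back to 1 with K<->P swapped.
Row 9: chart row 1, RS - tile across columns 1-15 and work as-is.
Row 10: chart row 2, WS - tiled (columns 1-15): K K K P P K P O K K K P P K P; work from column 15 back to 1 with K<->P swapped.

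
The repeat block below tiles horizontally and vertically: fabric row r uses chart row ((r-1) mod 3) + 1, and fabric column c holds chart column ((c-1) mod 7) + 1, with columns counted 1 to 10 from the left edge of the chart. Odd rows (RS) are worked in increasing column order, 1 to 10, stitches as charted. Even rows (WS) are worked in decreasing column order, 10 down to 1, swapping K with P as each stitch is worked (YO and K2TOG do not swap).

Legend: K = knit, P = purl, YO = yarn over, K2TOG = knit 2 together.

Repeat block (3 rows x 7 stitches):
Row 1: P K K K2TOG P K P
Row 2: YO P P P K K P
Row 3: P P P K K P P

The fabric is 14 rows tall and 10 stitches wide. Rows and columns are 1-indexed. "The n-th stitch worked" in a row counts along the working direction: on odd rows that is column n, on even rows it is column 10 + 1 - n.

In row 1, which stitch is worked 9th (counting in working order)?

Row 1 uses chart row ((1-1) mod 3)+1 = 1. Row 1 is odd, so RS.
Chart row 1 tiled across columns 1-10: P K K K2TOG P K P P K K
RS: work column 1 to column 10, symbols as charted — the tiled row is the row as worked.
The 9th stitch worked is K.

Stitch:
K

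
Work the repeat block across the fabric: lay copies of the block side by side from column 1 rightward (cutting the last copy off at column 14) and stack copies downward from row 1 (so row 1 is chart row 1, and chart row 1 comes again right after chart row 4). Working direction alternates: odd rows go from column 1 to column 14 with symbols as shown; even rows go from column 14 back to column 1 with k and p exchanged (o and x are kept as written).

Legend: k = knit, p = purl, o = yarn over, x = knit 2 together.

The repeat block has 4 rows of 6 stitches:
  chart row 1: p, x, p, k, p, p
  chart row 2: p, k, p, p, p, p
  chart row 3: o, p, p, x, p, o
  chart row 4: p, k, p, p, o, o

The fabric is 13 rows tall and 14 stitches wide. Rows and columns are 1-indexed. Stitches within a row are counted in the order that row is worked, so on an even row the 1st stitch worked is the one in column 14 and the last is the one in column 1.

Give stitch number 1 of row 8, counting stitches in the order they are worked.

Stitch:
p

Derivation:
Row 8 uses chart row ((8-1) mod 4)+1 = 4. Row 8 is even, so WS.
Chart row 4 tiled across columns 1-14: p k p p o o p k p p o o p k
Wrong side: read the tiled row from column 14 down to 1 and exchange k with p (leave o, x).
Row 8 as worked: p k o o k k p k o o k k p k
Counting 1 along the worked row gives p.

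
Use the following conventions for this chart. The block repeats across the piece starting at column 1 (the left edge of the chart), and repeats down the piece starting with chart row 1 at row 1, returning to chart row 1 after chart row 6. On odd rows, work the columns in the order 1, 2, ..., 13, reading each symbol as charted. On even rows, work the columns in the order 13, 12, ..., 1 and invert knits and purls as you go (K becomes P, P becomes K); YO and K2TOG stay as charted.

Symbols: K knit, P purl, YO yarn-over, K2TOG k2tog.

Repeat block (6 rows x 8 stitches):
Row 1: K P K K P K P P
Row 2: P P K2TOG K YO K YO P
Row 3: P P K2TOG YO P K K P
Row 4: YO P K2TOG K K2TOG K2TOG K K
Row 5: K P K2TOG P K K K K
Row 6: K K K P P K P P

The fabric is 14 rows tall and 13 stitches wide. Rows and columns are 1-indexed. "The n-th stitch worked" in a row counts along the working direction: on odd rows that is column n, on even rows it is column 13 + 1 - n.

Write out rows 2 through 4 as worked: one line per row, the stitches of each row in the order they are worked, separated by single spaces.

Row 2: chart row 2, WS - tiled (columns 1-13): P P K2TOG K YO K YO P P P K2TOG K YO; work from column 13 back to 1 with K<->P swapped.
Row 3: chart row 3, RS - tile across columns 1-13 and work as-is.
Row 4: chart row 4, WS - tiled (columns 1-13): YO P K2TOG K K2TOG K2TOG K K YO P K2TOG K K2TOG; work from column 13 back to 1 with K<->P swapped.

Result:
YO P K2TOG K K K YO P YO P K2TOG K K
P P K2TOG YO P K K P P P K2TOG YO P
K2TOG P K2TOG K YO P P K2TOG K2TOG P K2TOG K YO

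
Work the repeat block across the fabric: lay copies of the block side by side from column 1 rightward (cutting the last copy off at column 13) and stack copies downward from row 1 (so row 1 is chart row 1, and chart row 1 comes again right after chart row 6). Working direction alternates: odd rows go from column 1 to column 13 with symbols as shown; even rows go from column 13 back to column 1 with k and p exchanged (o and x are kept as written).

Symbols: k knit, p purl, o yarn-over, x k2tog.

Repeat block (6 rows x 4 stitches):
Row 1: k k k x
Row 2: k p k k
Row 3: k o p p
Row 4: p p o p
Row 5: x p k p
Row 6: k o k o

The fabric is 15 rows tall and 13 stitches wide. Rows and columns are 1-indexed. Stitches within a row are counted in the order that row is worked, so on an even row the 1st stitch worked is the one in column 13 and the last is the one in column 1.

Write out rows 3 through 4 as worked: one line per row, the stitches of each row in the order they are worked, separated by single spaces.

Row 3: chart row 3, RS - tile across columns 1-13 and work as-is.
Row 4: chart row 4, WS - tiled (columns 1-13): p p o p p p o p p p o p p; work from column 13 back to 1 with k<->p swapped.

Rows as worked:
k o p p k o p p k o p p k
k k o k k k o k k k o k k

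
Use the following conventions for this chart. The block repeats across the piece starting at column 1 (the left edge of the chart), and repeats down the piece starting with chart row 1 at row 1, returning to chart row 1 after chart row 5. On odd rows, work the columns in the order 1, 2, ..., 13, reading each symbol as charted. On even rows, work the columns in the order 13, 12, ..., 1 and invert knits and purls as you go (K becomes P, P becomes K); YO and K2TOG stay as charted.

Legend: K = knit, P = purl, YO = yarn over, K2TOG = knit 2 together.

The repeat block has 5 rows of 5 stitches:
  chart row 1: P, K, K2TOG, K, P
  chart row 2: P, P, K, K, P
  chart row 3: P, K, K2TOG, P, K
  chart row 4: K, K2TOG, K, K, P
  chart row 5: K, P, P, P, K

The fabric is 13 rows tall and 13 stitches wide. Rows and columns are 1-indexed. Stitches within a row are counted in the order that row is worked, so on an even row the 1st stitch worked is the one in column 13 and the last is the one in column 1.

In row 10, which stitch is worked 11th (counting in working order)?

Row 10: (10-1) mod 5 = 4, so use chart row 5. Even row -> WS.
Chart row 5 tiled across columns 1-13: K P P P K K P P P K K P P
Wrong side: read the tiled row from column 13 down to 1 and exchange K with P (leave YO, K2TOG).
Row 10 as worked: K K P P K K K P P K K K P
Counting 11 along the worked row gives K.

== STITCH ==
K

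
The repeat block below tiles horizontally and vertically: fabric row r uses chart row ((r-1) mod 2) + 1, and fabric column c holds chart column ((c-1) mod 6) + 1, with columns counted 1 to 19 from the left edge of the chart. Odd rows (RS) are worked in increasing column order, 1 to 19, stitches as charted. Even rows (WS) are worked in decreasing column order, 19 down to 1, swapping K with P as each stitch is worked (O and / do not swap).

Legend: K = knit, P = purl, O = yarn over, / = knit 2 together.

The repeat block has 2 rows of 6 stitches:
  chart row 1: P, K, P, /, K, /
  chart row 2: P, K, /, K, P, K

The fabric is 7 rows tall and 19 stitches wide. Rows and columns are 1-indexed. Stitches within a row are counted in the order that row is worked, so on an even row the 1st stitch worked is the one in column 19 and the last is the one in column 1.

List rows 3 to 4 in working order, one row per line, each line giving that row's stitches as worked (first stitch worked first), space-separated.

Row 3: chart row 1, RS - tile across columns 1-19 and work as-is.
Row 4: chart row 2, WS - tiled (columns 1-19): P K / K P K P K / K P K P K / K P K P; work from column 19 back to 1 with K<->P swapped.

Rows as worked:
P K P / K / P K P / K / P K P / K / P
K P K P / P K P K P / P K P K P / P K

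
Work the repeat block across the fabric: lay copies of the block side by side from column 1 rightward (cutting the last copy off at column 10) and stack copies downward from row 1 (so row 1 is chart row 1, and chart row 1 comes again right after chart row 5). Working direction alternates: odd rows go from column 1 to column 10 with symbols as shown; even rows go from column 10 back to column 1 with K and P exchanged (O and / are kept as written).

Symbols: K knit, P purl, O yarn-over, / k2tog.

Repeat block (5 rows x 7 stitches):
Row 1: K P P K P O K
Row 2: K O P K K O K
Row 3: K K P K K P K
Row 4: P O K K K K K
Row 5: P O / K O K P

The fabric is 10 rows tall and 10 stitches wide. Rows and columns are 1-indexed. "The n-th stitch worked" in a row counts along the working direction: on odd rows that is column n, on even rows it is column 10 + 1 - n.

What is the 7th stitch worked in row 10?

== STITCH ==
P

Derivation:
Row 10 uses chart row ((10-1) mod 5)+1 = 5. Row 10 is even, so WS.
Chart row 5 tiled across columns 1-10: P O / K O K P P O /
WS row: flip the tiled sequence (start at column 10) and apply K<->P; O and / stay.
Row 10 as worked: / O K K P O P / O K
Stitch 7 in working order -> P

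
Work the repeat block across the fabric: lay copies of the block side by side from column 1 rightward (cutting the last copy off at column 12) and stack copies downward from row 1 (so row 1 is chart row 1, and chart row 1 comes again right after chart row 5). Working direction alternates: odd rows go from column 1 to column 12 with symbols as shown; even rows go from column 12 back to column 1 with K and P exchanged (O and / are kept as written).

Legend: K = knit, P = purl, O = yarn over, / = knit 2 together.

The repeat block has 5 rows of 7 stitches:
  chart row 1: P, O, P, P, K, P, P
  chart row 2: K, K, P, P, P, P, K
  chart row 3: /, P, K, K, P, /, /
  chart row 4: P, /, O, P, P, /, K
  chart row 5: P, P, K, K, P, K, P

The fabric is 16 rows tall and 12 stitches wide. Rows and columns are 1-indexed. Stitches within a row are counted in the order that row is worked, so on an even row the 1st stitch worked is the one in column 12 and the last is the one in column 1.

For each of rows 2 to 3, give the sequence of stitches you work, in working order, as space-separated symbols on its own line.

Result:
K K K P P P K K K K P P
/ P K K P / / / P K K P

Derivation:
Row 2: chart row 2, WS - tiled (columns 1-12): K K P P P P K K K P P P; work from column 12 back to 1 with K<->P swapped.
Row 3: chart row 3, RS - tile across columns 1-12 and work as-is.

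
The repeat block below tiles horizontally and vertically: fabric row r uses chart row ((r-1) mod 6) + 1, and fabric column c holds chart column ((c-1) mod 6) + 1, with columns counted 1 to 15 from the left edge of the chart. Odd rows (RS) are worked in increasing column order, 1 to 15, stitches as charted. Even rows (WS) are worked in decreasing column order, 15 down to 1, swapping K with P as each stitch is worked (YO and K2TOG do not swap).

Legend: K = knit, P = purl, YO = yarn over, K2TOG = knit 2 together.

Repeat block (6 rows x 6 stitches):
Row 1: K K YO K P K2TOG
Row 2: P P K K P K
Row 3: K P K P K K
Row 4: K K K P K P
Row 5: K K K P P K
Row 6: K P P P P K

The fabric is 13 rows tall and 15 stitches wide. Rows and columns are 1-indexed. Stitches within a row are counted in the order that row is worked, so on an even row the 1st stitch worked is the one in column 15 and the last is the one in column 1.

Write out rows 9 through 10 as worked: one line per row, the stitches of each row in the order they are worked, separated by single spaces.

Result:
K P K P K K K P K P K K K P K
P P P K P K P P P K P K P P P

Derivation:
Row 9: chart row 3, RS - tile across columns 1-15 and work as-is.
Row 10: chart row 4, WS - tiled (columns 1-15): K K K P K P K K K P K P K K K; work from column 15 back to 1 with K<->P swapped.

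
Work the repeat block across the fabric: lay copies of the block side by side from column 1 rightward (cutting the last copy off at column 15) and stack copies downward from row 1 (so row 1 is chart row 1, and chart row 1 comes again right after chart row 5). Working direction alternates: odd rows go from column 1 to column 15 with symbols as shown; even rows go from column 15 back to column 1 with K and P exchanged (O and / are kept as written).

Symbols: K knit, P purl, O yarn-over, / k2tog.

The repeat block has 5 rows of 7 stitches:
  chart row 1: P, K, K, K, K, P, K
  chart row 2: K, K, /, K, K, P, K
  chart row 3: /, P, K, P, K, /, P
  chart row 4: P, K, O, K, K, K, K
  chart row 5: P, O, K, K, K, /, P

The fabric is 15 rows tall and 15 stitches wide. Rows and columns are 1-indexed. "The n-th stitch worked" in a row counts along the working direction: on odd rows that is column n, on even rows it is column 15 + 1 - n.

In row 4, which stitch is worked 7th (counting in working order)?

For row 4: chart row = ((4-1) mod 5) + 1 = 4; this is a WS (even) row.
Chart row 4 tiled across columns 1-15: P K O K K K K P K O K K K K P
WS: work from column 15 back to column 1 (reverse the tiled row), swapping K<->P (O and / unchanged).
Row 4 as worked: K P P P P O P K P P P P O P K
The 7th stitch worked is P.

Stitch:
P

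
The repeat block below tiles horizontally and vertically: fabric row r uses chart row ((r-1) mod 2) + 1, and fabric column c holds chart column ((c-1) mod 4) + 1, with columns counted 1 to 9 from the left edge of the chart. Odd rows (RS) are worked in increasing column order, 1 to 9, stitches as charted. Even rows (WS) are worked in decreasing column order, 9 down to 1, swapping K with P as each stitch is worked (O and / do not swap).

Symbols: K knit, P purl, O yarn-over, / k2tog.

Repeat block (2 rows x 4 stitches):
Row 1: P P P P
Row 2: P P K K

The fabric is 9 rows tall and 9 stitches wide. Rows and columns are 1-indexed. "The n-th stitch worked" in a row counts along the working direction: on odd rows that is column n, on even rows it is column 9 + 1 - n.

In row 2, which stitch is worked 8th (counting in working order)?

Result:
K

Derivation:
Row 2: (2-1) mod 2 = 1, so use chart row 2. Even row -> WS.
Chart row 2 tiled across columns 1-9: P P K K P P K K P
WS row: flip the tiled sequence (start at column 9) and apply K<->P; O and / stay.
Row 2 as worked: K P P K K P P K K
Counting 8 along the worked row gives K.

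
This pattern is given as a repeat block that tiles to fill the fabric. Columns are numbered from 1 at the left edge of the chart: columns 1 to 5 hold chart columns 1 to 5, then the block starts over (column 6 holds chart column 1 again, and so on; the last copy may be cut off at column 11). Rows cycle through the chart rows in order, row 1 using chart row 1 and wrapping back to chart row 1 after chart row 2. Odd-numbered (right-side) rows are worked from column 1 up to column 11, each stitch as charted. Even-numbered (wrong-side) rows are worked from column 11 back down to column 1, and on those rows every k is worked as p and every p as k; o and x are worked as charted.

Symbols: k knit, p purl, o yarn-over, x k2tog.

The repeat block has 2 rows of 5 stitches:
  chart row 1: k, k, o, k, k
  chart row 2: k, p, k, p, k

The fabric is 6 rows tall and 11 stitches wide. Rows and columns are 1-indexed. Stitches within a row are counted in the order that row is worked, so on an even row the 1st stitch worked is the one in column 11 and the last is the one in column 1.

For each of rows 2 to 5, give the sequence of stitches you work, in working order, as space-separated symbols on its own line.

Row 2: chart row 2, WS - tiled (columns 1-11): k p k p k k p k p k k; work from column 11 back to 1 with k<->p swapped.
Row 3: chart row 1, RS - tile across columns 1-11 and work as-is.
Row 4: chart row 2, WS - tiled (columns 1-11): k p k p k k p k p k k; work from column 11 back to 1 with k<->p swapped.
Row 5: chart row 1, RS - tile across columns 1-11 and work as-is.

Rows as worked:
p p k p k p p k p k p
k k o k k k k o k k k
p p k p k p p k p k p
k k o k k k k o k k k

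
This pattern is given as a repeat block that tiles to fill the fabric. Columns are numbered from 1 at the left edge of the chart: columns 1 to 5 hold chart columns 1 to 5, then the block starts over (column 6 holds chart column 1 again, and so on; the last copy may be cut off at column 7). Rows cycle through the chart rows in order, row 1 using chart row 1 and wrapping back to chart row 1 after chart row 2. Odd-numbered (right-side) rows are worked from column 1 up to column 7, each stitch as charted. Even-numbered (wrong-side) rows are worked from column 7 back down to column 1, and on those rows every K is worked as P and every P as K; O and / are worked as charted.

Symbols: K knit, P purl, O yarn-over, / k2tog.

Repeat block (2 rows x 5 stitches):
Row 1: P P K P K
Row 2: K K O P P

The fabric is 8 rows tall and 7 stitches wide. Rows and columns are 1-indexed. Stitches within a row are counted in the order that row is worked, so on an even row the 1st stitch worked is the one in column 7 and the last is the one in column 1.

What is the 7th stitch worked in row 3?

Stitch:
P

Derivation:
For row 3: chart row = ((3-1) mod 2) + 1 = 1; this is a RS (odd) row.
Chart row 1 tiled across columns 1-7: P P K P K P P
RS: work column 1 to column 7, symbols as charted — the tiled row is the row as worked.
The 7th stitch worked is P.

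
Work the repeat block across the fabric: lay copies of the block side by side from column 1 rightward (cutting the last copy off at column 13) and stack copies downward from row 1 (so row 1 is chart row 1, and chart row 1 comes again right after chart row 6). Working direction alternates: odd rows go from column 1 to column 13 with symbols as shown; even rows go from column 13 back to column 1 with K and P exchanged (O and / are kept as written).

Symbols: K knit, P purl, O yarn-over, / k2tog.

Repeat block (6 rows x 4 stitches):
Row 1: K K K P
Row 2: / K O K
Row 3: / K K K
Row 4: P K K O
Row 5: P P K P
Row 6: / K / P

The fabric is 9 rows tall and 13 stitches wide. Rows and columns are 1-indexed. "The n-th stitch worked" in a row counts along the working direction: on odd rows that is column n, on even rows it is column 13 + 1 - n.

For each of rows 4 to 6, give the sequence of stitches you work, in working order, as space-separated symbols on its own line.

Row 4: chart row 4, WS - tiled (columns 1-13): P K K O P K K O P K K O P; work from column 13 back to 1 with K<->P swapped.
Row 5: chart row 5, RS - tile across columns 1-13 and work as-is.
Row 6: chart row 6, WS - tiled (columns 1-13): / K / P / K / P / K / P /; work from column 13 back to 1 with K<->P swapped.

== ROWS AS WORKED ==
K O P P K O P P K O P P K
P P K P P P K P P P K P P
/ K / P / K / P / K / P /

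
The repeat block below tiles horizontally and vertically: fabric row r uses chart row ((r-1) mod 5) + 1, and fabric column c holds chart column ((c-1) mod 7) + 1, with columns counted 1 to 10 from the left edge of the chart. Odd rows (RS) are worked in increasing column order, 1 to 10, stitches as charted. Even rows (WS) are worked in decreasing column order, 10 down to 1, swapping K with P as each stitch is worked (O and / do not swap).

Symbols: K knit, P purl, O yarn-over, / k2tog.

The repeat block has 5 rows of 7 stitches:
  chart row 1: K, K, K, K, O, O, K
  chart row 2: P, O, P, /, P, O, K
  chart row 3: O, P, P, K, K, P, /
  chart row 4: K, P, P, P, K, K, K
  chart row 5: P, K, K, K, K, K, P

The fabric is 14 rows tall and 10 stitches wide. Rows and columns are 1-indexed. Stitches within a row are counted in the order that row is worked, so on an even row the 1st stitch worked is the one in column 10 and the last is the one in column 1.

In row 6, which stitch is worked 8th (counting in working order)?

Row 6 uses chart row ((6-1) mod 5)+1 = 1. Row 6 is even, so WS.
Chart row 1 tiled across columns 1-10: K K K K O O K K K K
WS: work from column 10 back to column 1 (reverse the tiled row), swapping K<->P (O and / unchanged).
Row 6 as worked: P P P P O O P P P P
The 8th stitch worked is P.

Stitch:
P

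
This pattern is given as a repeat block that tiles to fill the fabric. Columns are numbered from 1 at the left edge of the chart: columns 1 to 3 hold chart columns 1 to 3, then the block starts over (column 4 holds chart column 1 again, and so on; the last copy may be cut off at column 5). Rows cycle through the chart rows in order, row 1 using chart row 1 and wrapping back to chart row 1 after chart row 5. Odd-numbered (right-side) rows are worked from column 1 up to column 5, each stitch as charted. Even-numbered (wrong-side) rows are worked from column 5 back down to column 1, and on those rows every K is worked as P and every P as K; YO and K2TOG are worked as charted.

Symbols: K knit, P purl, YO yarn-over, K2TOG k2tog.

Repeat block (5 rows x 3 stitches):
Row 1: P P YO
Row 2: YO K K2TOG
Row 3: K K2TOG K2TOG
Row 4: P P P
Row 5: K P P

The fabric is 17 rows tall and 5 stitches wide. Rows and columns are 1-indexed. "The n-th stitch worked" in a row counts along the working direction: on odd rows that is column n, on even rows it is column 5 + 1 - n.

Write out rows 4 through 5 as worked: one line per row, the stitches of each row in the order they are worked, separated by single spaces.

== ROWS AS WORKED ==
K K K K K
K P P K P

Derivation:
Row 4: chart row 4, WS - tiled (columns 1-5): P P P P P; work from column 5 back to 1 with K<->P swapped.
Row 5: chart row 5, RS - tile across columns 1-5 and work as-is.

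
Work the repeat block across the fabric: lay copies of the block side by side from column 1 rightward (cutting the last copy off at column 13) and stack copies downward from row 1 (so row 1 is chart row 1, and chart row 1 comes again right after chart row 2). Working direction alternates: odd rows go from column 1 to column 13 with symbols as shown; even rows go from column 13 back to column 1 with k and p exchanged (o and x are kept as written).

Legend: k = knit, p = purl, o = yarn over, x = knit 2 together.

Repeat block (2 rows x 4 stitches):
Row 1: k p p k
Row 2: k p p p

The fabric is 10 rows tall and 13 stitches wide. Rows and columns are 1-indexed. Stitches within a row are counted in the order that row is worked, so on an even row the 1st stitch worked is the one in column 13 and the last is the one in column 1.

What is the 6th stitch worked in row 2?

== STITCH ==
k

Derivation:
Row 2 uses chart row ((2-1) mod 2)+1 = 2. Row 2 is even, so WS.
Chart row 2 tiled across columns 1-13: k p p p k p p p k p p p k
Wrong side: read the tiled row from column 13 down to 1 and exchange k with p (leave o, x).
Row 2 as worked: p k k k p k k k p k k k p
The 6th stitch worked is k.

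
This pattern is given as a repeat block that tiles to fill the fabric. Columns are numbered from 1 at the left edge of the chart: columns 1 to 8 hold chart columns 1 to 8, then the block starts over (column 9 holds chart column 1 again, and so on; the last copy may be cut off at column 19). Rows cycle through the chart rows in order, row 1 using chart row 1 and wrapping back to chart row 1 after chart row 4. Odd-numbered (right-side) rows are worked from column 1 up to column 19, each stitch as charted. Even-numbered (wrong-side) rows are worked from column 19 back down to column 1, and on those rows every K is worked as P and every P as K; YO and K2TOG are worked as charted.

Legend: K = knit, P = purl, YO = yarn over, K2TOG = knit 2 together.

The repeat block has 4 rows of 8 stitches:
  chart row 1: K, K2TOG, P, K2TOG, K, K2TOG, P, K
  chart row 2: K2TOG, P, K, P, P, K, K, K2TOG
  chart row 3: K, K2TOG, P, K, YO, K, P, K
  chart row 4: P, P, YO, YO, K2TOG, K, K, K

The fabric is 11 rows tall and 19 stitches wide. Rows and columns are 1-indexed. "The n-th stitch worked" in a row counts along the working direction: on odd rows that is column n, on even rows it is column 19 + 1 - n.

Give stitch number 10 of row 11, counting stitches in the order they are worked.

Row 11: (11-1) mod 4 = 2, so use chart row 3. Odd row -> RS.
Chart row 3 tiled across columns 1-19: K K2TOG P K YO K P K K K2TOG P K YO K P K K K2TOG P
RS: work column 1 to column 19, symbols as charted — the tiled row is the row as worked.
The 10th stitch worked is K2TOG.

Result:
K2TOG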